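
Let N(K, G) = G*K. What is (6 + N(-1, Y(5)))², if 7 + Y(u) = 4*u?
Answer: 49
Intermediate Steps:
Y(u) = -7 + 4*u
(6 + N(-1, Y(5)))² = (6 + (-7 + 4*5)*(-1))² = (6 + (-7 + 20)*(-1))² = (6 + 13*(-1))² = (6 - 13)² = (-7)² = 49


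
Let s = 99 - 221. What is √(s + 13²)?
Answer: √47 ≈ 6.8557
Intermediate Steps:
s = -122
√(s + 13²) = √(-122 + 13²) = √(-122 + 169) = √47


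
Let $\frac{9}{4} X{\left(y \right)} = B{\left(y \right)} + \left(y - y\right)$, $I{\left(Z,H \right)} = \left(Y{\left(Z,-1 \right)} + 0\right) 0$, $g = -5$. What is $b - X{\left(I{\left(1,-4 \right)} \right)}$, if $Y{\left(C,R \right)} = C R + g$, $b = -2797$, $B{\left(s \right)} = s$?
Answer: $-2797$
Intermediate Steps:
$Y{\left(C,R \right)} = -5 + C R$ ($Y{\left(C,R \right)} = C R - 5 = -5 + C R$)
$I{\left(Z,H \right)} = 0$ ($I{\left(Z,H \right)} = \left(\left(-5 + Z \left(-1\right)\right) + 0\right) 0 = \left(\left(-5 - Z\right) + 0\right) 0 = \left(-5 - Z\right) 0 = 0$)
$X{\left(y \right)} = \frac{4 y}{9}$ ($X{\left(y \right)} = \frac{4 \left(y + \left(y - y\right)\right)}{9} = \frac{4 \left(y + 0\right)}{9} = \frac{4 y}{9}$)
$b - X{\left(I{\left(1,-4 \right)} \right)} = -2797 - \frac{4}{9} \cdot 0 = -2797 - 0 = -2797 + 0 = -2797$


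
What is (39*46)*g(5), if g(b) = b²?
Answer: 44850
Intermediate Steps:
(39*46)*g(5) = (39*46)*5² = 1794*25 = 44850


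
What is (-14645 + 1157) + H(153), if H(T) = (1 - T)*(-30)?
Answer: -8928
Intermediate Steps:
H(T) = -30 + 30*T
(-14645 + 1157) + H(153) = (-14645 + 1157) + (-30 + 30*153) = -13488 + (-30 + 4590) = -13488 + 4560 = -8928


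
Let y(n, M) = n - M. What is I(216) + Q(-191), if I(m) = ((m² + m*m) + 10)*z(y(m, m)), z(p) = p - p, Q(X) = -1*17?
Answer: -17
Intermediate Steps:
Q(X) = -17
z(p) = 0
I(m) = 0 (I(m) = ((m² + m*m) + 10)*0 = ((m² + m²) + 10)*0 = (2*m² + 10)*0 = (10 + 2*m²)*0 = 0)
I(216) + Q(-191) = 0 - 17 = -17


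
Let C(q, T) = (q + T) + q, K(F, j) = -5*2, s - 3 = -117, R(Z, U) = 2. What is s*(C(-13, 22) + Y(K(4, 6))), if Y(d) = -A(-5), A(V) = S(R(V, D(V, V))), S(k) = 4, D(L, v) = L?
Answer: 912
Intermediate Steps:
s = -114 (s = 3 - 117 = -114)
K(F, j) = -10
C(q, T) = T + 2*q (C(q, T) = (T + q) + q = T + 2*q)
A(V) = 4
Y(d) = -4 (Y(d) = -1*4 = -4)
s*(C(-13, 22) + Y(K(4, 6))) = -114*((22 + 2*(-13)) - 4) = -114*((22 - 26) - 4) = -114*(-4 - 4) = -114*(-8) = 912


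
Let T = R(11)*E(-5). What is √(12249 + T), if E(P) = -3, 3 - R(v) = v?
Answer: √12273 ≈ 110.78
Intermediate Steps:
R(v) = 3 - v
T = 24 (T = (3 - 1*11)*(-3) = (3 - 11)*(-3) = -8*(-3) = 24)
√(12249 + T) = √(12249 + 24) = √12273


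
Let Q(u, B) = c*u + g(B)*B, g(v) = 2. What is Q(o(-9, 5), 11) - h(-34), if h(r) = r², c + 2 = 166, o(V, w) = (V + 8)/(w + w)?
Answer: -5752/5 ≈ -1150.4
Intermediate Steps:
o(V, w) = (8 + V)/(2*w) (o(V, w) = (8 + V)/((2*w)) = (8 + V)*(1/(2*w)) = (8 + V)/(2*w))
c = 164 (c = -2 + 166 = 164)
Q(u, B) = 2*B + 164*u (Q(u, B) = 164*u + 2*B = 2*B + 164*u)
Q(o(-9, 5), 11) - h(-34) = (2*11 + 164*((½)*(8 - 9)/5)) - 1*(-34)² = (22 + 164*((½)*(⅕)*(-1))) - 1*1156 = (22 + 164*(-⅒)) - 1156 = (22 - 82/5) - 1156 = 28/5 - 1156 = -5752/5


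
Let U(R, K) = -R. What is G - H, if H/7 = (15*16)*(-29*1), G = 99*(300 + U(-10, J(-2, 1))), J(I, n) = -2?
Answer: 79410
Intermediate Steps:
G = 30690 (G = 99*(300 - 1*(-10)) = 99*(300 + 10) = 99*310 = 30690)
H = -48720 (H = 7*((15*16)*(-29*1)) = 7*(240*(-29)) = 7*(-6960) = -48720)
G - H = 30690 - 1*(-48720) = 30690 + 48720 = 79410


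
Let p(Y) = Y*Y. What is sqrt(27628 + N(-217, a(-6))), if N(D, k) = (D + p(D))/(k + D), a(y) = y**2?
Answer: 2*sqrt(224159269)/181 ≈ 165.44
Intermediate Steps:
p(Y) = Y**2
N(D, k) = (D + D**2)/(D + k) (N(D, k) = (D + D**2)/(k + D) = (D + D**2)/(D + k))
sqrt(27628 + N(-217, a(-6))) = sqrt(27628 - 217*(1 - 217)/(-217 + (-6)**2)) = sqrt(27628 - 217*(-216)/(-217 + 36)) = sqrt(27628 - 217*(-216)/(-181)) = sqrt(27628 - 217*(-1/181)*(-216)) = sqrt(27628 - 46872/181) = sqrt(4953796/181) = 2*sqrt(224159269)/181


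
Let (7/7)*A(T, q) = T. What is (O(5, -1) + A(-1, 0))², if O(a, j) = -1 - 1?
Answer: 9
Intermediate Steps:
A(T, q) = T
O(a, j) = -2
(O(5, -1) + A(-1, 0))² = (-2 - 1)² = (-3)² = 9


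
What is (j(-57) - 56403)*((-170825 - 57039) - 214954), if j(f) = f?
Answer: 25001504280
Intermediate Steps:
(j(-57) - 56403)*((-170825 - 57039) - 214954) = (-57 - 56403)*((-170825 - 57039) - 214954) = -56460*(-227864 - 214954) = -56460*(-442818) = 25001504280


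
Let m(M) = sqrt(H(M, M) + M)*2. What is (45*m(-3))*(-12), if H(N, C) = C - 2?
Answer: -2160*I*sqrt(2) ≈ -3054.7*I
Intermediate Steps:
H(N, C) = -2 + C
m(M) = 2*sqrt(-2 + 2*M) (m(M) = sqrt((-2 + M) + M)*2 = sqrt(-2 + 2*M)*2 = 2*sqrt(-2 + 2*M))
(45*m(-3))*(-12) = (45*(2*sqrt(-2 + 2*(-3))))*(-12) = (45*(2*sqrt(-2 - 6)))*(-12) = (45*(2*sqrt(-8)))*(-12) = (45*(2*(2*I*sqrt(2))))*(-12) = (45*(4*I*sqrt(2)))*(-12) = (180*I*sqrt(2))*(-12) = -2160*I*sqrt(2)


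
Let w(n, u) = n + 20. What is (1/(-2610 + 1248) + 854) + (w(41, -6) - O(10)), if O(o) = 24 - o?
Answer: 1227161/1362 ≈ 901.00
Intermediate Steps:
w(n, u) = 20 + n
(1/(-2610 + 1248) + 854) + (w(41, -6) - O(10)) = (1/(-2610 + 1248) + 854) + ((20 + 41) - (24 - 1*10)) = (1/(-1362) + 854) + (61 - (24 - 10)) = (-1/1362 + 854) + (61 - 1*14) = 1163147/1362 + (61 - 14) = 1163147/1362 + 47 = 1227161/1362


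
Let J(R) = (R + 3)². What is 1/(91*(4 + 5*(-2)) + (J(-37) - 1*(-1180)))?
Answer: 1/1790 ≈ 0.00055866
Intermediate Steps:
J(R) = (3 + R)²
1/(91*(4 + 5*(-2)) + (J(-37) - 1*(-1180))) = 1/(91*(4 + 5*(-2)) + ((3 - 37)² - 1*(-1180))) = 1/(91*(4 - 10) + ((-34)² + 1180)) = 1/(91*(-6) + (1156 + 1180)) = 1/(-546 + 2336) = 1/1790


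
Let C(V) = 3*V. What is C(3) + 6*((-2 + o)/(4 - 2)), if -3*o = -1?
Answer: 4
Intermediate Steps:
o = ⅓ (o = -⅓*(-1) = ⅓ ≈ 0.33333)
C(3) + 6*((-2 + o)/(4 - 2)) = 3*3 + 6*((-2 + ⅓)/(4 - 2)) = 9 + 6*(-5/3/2) = 9 + 6*((½)*(-5/3)) = 9 + 6*(-⅚) = 9 - 5 = 4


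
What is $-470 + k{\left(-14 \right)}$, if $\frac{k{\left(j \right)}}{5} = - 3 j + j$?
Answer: $-330$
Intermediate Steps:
$k{\left(j \right)} = - 10 j$ ($k{\left(j \right)} = 5 \left(- 3 j + j\right) = 5 \left(- 2 j\right) = - 10 j$)
$-470 + k{\left(-14 \right)} = -470 - -140 = -470 + 140 = -330$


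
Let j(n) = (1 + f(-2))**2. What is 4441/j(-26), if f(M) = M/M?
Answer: 4441/4 ≈ 1110.3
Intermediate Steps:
f(M) = 1
j(n) = 4 (j(n) = (1 + 1)**2 = 2**2 = 4)
4441/j(-26) = 4441/4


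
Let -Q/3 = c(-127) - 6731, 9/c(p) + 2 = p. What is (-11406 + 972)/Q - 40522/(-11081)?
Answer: 719379837/229088594 ≈ 3.1402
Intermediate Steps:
c(p) = 9/(-2 + p)
Q = 868308/43 (Q = -3*(9/(-2 - 127) - 6731) = -3*(9/(-129) - 6731) = -3*(9*(-1/129) - 6731) = -3*(-3/43 - 6731) = -3*(-289436/43) = 868308/43 ≈ 20193.)
(-11406 + 972)/Q - 40522/(-11081) = (-11406 + 972)/(868308/43) - 40522/(-11081) = -10434*43/868308 - 40522*(-1/11081) = -74777/144718 + 40522/11081 = 719379837/229088594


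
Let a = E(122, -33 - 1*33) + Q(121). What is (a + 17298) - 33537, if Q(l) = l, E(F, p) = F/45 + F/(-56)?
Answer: -20308009/1260 ≈ -16117.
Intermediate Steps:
E(F, p) = 11*F/2520 (E(F, p) = F*(1/45) + F*(-1/56) = F/45 - F/56 = 11*F/2520)
a = 153131/1260 (a = (11/2520)*122 + 121 = 671/1260 + 121 = 153131/1260 ≈ 121.53)
(a + 17298) - 33537 = (153131/1260 + 17298) - 33537 = 21948611/1260 - 33537 = -20308009/1260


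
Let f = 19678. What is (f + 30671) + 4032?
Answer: 54381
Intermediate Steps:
(f + 30671) + 4032 = (19678 + 30671) + 4032 = 50349 + 4032 = 54381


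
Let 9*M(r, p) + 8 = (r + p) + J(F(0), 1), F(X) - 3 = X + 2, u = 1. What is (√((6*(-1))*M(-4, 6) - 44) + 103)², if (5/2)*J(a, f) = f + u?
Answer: 158527/15 + 824*I*√570/15 ≈ 10568.0 + 1311.5*I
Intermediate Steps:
F(X) = 5 + X (F(X) = 3 + (X + 2) = 3 + (2 + X) = 5 + X)
J(a, f) = ⅖ + 2*f/5 (J(a, f) = 2*(f + 1)/5 = 2*(1 + f)/5 = ⅖ + 2*f/5)
M(r, p) = -⅘ + p/9 + r/9 (M(r, p) = -8/9 + ((r + p) + (⅖ + (⅖)*1))/9 = -8/9 + ((p + r) + (⅖ + ⅖))/9 = -8/9 + ((p + r) + ⅘)/9 = -8/9 + (⅘ + p + r)/9 = -8/9 + (4/45 + p/9 + r/9) = -⅘ + p/9 + r/9)
(√((6*(-1))*M(-4, 6) - 44) + 103)² = (√((6*(-1))*(-⅘ + (⅑)*6 + (⅑)*(-4)) - 44) + 103)² = (√(-6*(-⅘ + ⅔ - 4/9) - 44) + 103)² = (√(-6*(-26/45) - 44) + 103)² = (√(52/15 - 44) + 103)² = (√(-608/15) + 103)² = (4*I*√570/15 + 103)² = (103 + 4*I*√570/15)²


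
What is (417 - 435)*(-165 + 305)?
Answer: -2520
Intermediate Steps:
(417 - 435)*(-165 + 305) = -18*140 = -2520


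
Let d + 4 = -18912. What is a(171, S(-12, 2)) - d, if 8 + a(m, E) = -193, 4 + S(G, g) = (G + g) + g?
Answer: 18715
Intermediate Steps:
S(G, g) = -4 + G + 2*g (S(G, g) = -4 + ((G + g) + g) = -4 + (G + 2*g) = -4 + G + 2*g)
a(m, E) = -201 (a(m, E) = -8 - 193 = -201)
d = -18916 (d = -4 - 18912 = -18916)
a(171, S(-12, 2)) - d = -201 - 1*(-18916) = -201 + 18916 = 18715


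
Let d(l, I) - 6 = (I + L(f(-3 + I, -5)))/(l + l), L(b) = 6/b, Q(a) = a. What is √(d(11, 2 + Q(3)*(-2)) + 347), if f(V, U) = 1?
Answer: 2*√10681/11 ≈ 18.791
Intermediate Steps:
d(l, I) = 6 + (6 + I)/(2*l) (d(l, I) = 6 + (I + 6/1)/(l + l) = 6 + (I + 6*1)/((2*l)) = 6 + (I + 6)*(1/(2*l)) = 6 + (6 + I)*(1/(2*l)) = 6 + (6 + I)/(2*l))
√(d(11, 2 + Q(3)*(-2)) + 347) = √((½)*(6 + (2 + 3*(-2)) + 12*11)/11 + 347) = √((½)*(1/11)*(6 + (2 - 6) + 132) + 347) = √((½)*(1/11)*(6 - 4 + 132) + 347) = √((½)*(1/11)*134 + 347) = √(67/11 + 347) = √(3884/11) = 2*√10681/11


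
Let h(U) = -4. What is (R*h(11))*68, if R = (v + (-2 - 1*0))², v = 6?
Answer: -4352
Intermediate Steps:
R = 16 (R = (6 + (-2 - 1*0))² = (6 + (-2 + 0))² = (6 - 2)² = 4² = 16)
(R*h(11))*68 = (16*(-4))*68 = -64*68 = -4352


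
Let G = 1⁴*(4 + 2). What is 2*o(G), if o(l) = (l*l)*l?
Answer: 432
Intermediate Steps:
G = 6 (G = 1*6 = 6)
o(l) = l³ (o(l) = l²*l = l³)
2*o(G) = 2*6³ = 2*216 = 432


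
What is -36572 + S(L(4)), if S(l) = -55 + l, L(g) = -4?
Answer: -36631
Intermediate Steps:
-36572 + S(L(4)) = -36572 + (-55 - 4) = -36572 - 59 = -36631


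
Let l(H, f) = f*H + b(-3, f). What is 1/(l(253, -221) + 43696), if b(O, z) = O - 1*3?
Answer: -1/12223 ≈ -8.1813e-5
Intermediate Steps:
b(O, z) = -3 + O (b(O, z) = O - 3 = -3 + O)
l(H, f) = -6 + H*f (l(H, f) = f*H + (-3 - 3) = H*f - 6 = -6 + H*f)
1/(l(253, -221) + 43696) = 1/((-6 + 253*(-221)) + 43696) = 1/((-6 - 55913) + 43696) = 1/(-55919 + 43696) = 1/(-12223) = -1/12223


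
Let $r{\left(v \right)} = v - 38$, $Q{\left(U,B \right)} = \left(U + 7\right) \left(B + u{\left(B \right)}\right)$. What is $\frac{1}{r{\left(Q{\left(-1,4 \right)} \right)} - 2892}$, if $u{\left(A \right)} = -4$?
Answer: $- \frac{1}{2930} \approx -0.0003413$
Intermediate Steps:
$Q{\left(U,B \right)} = \left(-4 + B\right) \left(7 + U\right)$ ($Q{\left(U,B \right)} = \left(U + 7\right) \left(B - 4\right) = \left(7 + U\right) \left(-4 + B\right) = \left(-4 + B\right) \left(7 + U\right)$)
$r{\left(v \right)} = -38 + v$ ($r{\left(v \right)} = v - 38 = -38 + v$)
$\frac{1}{r{\left(Q{\left(-1,4 \right)} \right)} - 2892} = \frac{1}{\left(-38 + \left(-28 - -4 + 7 \cdot 4 + 4 \left(-1\right)\right)\right) - 2892} = \frac{1}{\left(-38 + \left(-28 + 4 + 28 - 4\right)\right) - 2892} = \frac{1}{\left(-38 + 0\right) - 2892} = \frac{1}{-38 - 2892} = \frac{1}{-2930} = - \frac{1}{2930}$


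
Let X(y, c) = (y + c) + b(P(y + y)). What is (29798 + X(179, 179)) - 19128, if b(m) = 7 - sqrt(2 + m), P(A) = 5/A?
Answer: 11035 - sqrt(258118)/358 ≈ 11034.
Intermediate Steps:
X(y, c) = 7 + c + y - sqrt(2 + 5/(2*y)) (X(y, c) = (y + c) + (7 - sqrt(2 + 5/(y + y))) = (c + y) + (7 - sqrt(2 + 5/((2*y)))) = (c + y) + (7 - sqrt(2 + 5*(1/(2*y)))) = (c + y) + (7 - sqrt(2 + 5/(2*y))) = 7 + c + y - sqrt(2 + 5/(2*y)))
(29798 + X(179, 179)) - 19128 = (29798 + (7 + 179 + 179 - sqrt(8 + 10/179)/2)) - 19128 = (29798 + (7 + 179 + 179 - sqrt(258118)/358)) - 19128 = (29798 + (365 - sqrt(258118)/358)) - 19128 = (30163 - sqrt(258118)/358) - 19128 = 11035 - sqrt(258118)/358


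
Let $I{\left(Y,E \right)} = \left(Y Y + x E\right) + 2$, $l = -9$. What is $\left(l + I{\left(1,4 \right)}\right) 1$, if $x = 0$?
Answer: $-6$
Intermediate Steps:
$I{\left(Y,E \right)} = 2 + Y^{2}$ ($I{\left(Y,E \right)} = \left(Y Y + 0 E\right) + 2 = \left(Y^{2} + 0\right) + 2 = Y^{2} + 2 = 2 + Y^{2}$)
$\left(l + I{\left(1,4 \right)}\right) 1 = \left(-9 + \left(2 + 1^{2}\right)\right) 1 = \left(-9 + \left(2 + 1\right)\right) 1 = \left(-9 + 3\right) 1 = \left(-6\right) 1 = -6$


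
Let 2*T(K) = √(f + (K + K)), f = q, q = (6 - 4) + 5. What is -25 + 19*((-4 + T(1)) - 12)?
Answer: -601/2 ≈ -300.50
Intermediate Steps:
q = 7 (q = 2 + 5 = 7)
f = 7
T(K) = √(7 + 2*K)/2 (T(K) = √(7 + (K + K))/2 = √(7 + 2*K)/2)
-25 + 19*((-4 + T(1)) - 12) = -25 + 19*((-4 + √(7 + 2*1)/2) - 12) = -25 + 19*((-4 + √(7 + 2)/2) - 12) = -25 + 19*((-4 + √9/2) - 12) = -25 + 19*((-4 + (½)*3) - 12) = -25 + 19*((-4 + 3/2) - 12) = -25 + 19*(-5/2 - 12) = -25 + 19*(-29/2) = -25 - 551/2 = -601/2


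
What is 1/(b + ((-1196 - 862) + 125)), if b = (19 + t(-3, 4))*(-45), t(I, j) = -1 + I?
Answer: -1/2608 ≈ -0.00038344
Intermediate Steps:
b = -675 (b = (19 + (-1 - 3))*(-45) = (19 - 4)*(-45) = 15*(-45) = -675)
1/(b + ((-1196 - 862) + 125)) = 1/(-675 + ((-1196 - 862) + 125)) = 1/(-675 + (-2058 + 125)) = 1/(-675 - 1933) = 1/(-2608) = -1/2608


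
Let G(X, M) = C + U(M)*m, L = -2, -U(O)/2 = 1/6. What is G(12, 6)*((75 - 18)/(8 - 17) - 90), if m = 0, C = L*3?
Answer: 578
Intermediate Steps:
U(O) = -⅓ (U(O) = -2/6 = -2*⅙ = -⅓)
C = -6 (C = -2*3 = -6)
G(X, M) = -6 (G(X, M) = -6 - ⅓*0 = -6 + 0 = -6)
G(12, 6)*((75 - 18)/(8 - 17) - 90) = -6*((75 - 18)/(8 - 17) - 90) = -6*(57/(-9) - 90) = -6*(57*(-⅑) - 90) = -6*(-19/3 - 90) = -6*(-289/3) = 578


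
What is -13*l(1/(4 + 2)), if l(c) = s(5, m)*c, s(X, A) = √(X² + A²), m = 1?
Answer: -13*√26/6 ≈ -11.048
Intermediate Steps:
s(X, A) = √(A² + X²)
l(c) = c*√26 (l(c) = √(1² + 5²)*c = √(1 + 25)*c = √26*c = c*√26)
-13*l(1/(4 + 2)) = -13*√26/(4 + 2) = -13*√26/6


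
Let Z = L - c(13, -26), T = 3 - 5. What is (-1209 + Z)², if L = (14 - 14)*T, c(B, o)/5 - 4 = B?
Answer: 1674436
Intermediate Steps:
T = -2
c(B, o) = 20 + 5*B
L = 0 (L = (14 - 14)*(-2) = 0*(-2) = 0)
Z = -85 (Z = 0 - (20 + 5*13) = 0 - (20 + 65) = 0 - 1*85 = 0 - 85 = -85)
(-1209 + Z)² = (-1209 - 85)² = (-1294)² = 1674436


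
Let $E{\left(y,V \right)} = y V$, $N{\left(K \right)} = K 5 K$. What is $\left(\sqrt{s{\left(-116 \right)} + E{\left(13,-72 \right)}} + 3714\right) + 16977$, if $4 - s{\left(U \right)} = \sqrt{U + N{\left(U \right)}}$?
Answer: $20691 + \sqrt{-932 - 2 \sqrt{16791}} \approx 20691.0 + 34.513 i$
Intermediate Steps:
$N{\left(K \right)} = 5 K^{2}$ ($N{\left(K \right)} = 5 K K = 5 K^{2}$)
$E{\left(y,V \right)} = V y$
$s{\left(U \right)} = 4 - \sqrt{U + 5 U^{2}}$
$\left(\sqrt{s{\left(-116 \right)} + E{\left(13,-72 \right)}} + 3714\right) + 16977 = \left(\sqrt{\left(4 - \sqrt{- 116 \left(1 + 5 \left(-116\right)\right)}\right) - 936} + 3714\right) + 16977 = \left(\sqrt{\left(4 - \sqrt{- 116 \left(1 - 580\right)}\right) - 936} + 3714\right) + 16977 = \left(\sqrt{\left(4 - \sqrt{\left(-116\right) \left(-579\right)}\right) - 936} + 3714\right) + 16977 = \left(\sqrt{\left(4 - \sqrt{67164}\right) - 936} + 3714\right) + 16977 = \left(\sqrt{\left(4 - 2 \sqrt{16791}\right) - 936} + 3714\right) + 16977 = \left(\sqrt{-932 - 2 \sqrt{16791}} + 3714\right) + 16977 = \left(3714 + \sqrt{-932 - 2 \sqrt{16791}}\right) + 16977 = 20691 + \sqrt{-932 - 2 \sqrt{16791}}$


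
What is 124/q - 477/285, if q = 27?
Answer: 7487/2565 ≈ 2.9189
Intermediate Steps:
124/q - 477/285 = 124/27 - 477/285 = 124*(1/27) - 477*1/285 = 124/27 - 159/95 = 7487/2565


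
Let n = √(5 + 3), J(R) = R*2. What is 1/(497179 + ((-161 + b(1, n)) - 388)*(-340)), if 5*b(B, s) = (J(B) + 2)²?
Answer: 1/682751 ≈ 1.4647e-6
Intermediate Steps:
J(R) = 2*R
n = 2*√2 (n = √8 = 2*√2 ≈ 2.8284)
b(B, s) = (2 + 2*B)²/5 (b(B, s) = (2*B + 2)²/5 = (2 + 2*B)²/5)
1/(497179 + ((-161 + b(1, n)) - 388)*(-340)) = 1/(497179 + ((-161 + 4*(1 + 1)²/5) - 388)*(-340)) = 1/(497179 + ((-161 + (⅘)*2²) - 388)*(-340)) = 1/(497179 + ((-161 + (⅘)*4) - 388)*(-340)) = 1/(497179 + ((-161 + 16/5) - 388)*(-340)) = 1/(497179 + (-789/5 - 388)*(-340)) = 1/(497179 - 2729/5*(-340)) = 1/(497179 + 185572) = 1/682751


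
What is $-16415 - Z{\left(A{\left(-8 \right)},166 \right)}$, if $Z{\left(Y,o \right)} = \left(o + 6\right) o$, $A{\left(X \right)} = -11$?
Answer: $-44967$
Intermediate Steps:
$Z{\left(Y,o \right)} = o \left(6 + o\right)$ ($Z{\left(Y,o \right)} = \left(6 + o\right) o = o \left(6 + o\right)$)
$-16415 - Z{\left(A{\left(-8 \right)},166 \right)} = -16415 - 166 \left(6 + 166\right) = -16415 - 166 \cdot 172 = -16415 - 28552 = -44967$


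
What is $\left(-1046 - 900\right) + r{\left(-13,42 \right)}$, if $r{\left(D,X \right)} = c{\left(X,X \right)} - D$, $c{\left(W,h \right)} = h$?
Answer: $-1891$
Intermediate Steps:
$r{\left(D,X \right)} = X - D$
$\left(-1046 - 900\right) + r{\left(-13,42 \right)} = \left(-1046 - 900\right) + \left(42 - -13\right) = \left(-1046 - 900\right) + \left(42 + 13\right) = -1946 + 55 = -1891$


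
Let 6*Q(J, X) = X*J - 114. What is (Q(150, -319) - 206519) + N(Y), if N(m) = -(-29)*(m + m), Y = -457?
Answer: -241019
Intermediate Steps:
Q(J, X) = -19 + J*X/6 (Q(J, X) = (X*J - 114)/6 = (J*X - 114)/6 = (-114 + J*X)/6 = -19 + J*X/6)
N(m) = 58*m (N(m) = -(-29)*2*m = -(-58)*m = 58*m)
(Q(150, -319) - 206519) + N(Y) = ((-19 + (1/6)*150*(-319)) - 206519) + 58*(-457) = ((-19 - 7975) - 206519) - 26506 = (-7994 - 206519) - 26506 = -214513 - 26506 = -241019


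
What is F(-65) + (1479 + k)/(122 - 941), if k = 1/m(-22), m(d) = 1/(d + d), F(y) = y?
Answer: -7810/117 ≈ -66.752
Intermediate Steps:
m(d) = 1/(2*d)
k = -44 (k = 1/((½)/(-22)) = 1/((½)*(-1/22)) = 1/(-1/44) = -44)
F(-65) + (1479 + k)/(122 - 941) = -65 + (1479 - 44)/(122 - 941) = -65 + 1435/(-819) = -65 + 1435*(-1/819) = -65 - 205/117 = -7810/117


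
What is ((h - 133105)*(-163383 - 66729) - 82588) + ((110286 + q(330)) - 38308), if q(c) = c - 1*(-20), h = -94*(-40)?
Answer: 29763826380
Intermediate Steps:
h = 3760
q(c) = 20 + c (q(c) = c + 20 = 20 + c)
((h - 133105)*(-163383 - 66729) - 82588) + ((110286 + q(330)) - 38308) = ((3760 - 133105)*(-163383 - 66729) - 82588) + ((110286 + (20 + 330)) - 38308) = (-129345*(-230112) - 82588) + ((110286 + 350) - 38308) = (29763836640 - 82588) + (110636 - 38308) = 29763754052 + 72328 = 29763826380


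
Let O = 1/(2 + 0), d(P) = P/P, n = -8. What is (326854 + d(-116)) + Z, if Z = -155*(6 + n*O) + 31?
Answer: 326576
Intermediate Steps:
d(P) = 1
O = ½ (O = 1/2 = ½ ≈ 0.50000)
Z = -279 (Z = -155*(6 - 8*½) + 31 = -155*(6 - 4) + 31 = -155*2 + 31 = -310 + 31 = -279)
(326854 + d(-116)) + Z = (326854 + 1) - 279 = 326855 - 279 = 326576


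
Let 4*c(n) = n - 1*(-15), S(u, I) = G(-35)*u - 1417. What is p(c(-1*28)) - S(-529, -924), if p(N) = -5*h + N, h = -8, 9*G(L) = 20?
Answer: 94655/36 ≈ 2629.3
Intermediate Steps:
G(L) = 20/9 (G(L) = (⅑)*20 = 20/9)
S(u, I) = -1417 + 20*u/9 (S(u, I) = 20*u/9 - 1417 = -1417 + 20*u/9)
c(n) = 15/4 + n/4 (c(n) = (n - 1*(-15))/4 = (n + 15)/4 = (15 + n)/4 = 15/4 + n/4)
p(N) = 40 + N (p(N) = -5*(-8) + N = 40 + N)
p(c(-1*28)) - S(-529, -924) = (40 + (15/4 + (-1*28)/4)) - (-1417 + (20/9)*(-529)) = (40 + (15/4 + (¼)*(-28))) - (-1417 - 10580/9) = (40 + (15/4 - 7)) - 1*(-23333/9) = (40 - 13/4) + 23333/9 = 147/4 + 23333/9 = 94655/36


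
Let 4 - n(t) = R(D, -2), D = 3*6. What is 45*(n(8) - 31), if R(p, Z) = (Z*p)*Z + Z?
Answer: -4365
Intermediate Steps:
D = 18
R(p, Z) = Z + p*Z² (R(p, Z) = p*Z² + Z = Z + p*Z²)
n(t) = -66 (n(t) = 4 - (-2)*(1 - 2*18) = 4 - (-2)*(1 - 36) = 4 - (-2)*(-35) = 4 - 1*70 = 4 - 70 = -66)
45*(n(8) - 31) = 45*(-66 - 31) = 45*(-97) = -4365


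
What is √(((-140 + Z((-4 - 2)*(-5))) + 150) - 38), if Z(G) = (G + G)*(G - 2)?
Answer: 2*√413 ≈ 40.645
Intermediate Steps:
Z(G) = 2*G*(-2 + G) (Z(G) = (2*G)*(-2 + G) = 2*G*(-2 + G))
√(((-140 + Z((-4 - 2)*(-5))) + 150) - 38) = √(((-140 + 2*((-4 - 2)*(-5))*(-2 + (-4 - 2)*(-5))) + 150) - 38) = √(((-140 + 2*(-6*(-5))*(-2 - 6*(-5))) + 150) - 38) = √(((-140 + 2*30*(-2 + 30)) + 150) - 38) = √(((-140 + 2*30*28) + 150) - 38) = √(((-140 + 1680) + 150) - 38) = √((1540 + 150) - 38) = √(1690 - 38) = √1652 = 2*√413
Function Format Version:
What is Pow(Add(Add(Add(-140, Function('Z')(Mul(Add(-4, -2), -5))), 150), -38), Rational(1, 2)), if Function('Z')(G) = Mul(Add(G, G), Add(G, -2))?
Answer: Mul(2, Pow(413, Rational(1, 2))) ≈ 40.645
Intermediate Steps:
Function('Z')(G) = Mul(2, G, Add(-2, G)) (Function('Z')(G) = Mul(Mul(2, G), Add(-2, G)) = Mul(2, G, Add(-2, G)))
Pow(Add(Add(Add(-140, Function('Z')(Mul(Add(-4, -2), -5))), 150), -38), Rational(1, 2)) = Pow(Add(Add(Add(-140, Mul(2, Mul(Add(-4, -2), -5), Add(-2, Mul(Add(-4, -2), -5)))), 150), -38), Rational(1, 2)) = Pow(Add(Add(Add(-140, Mul(2, Mul(-6, -5), Add(-2, Mul(-6, -5)))), 150), -38), Rational(1, 2)) = Pow(Add(Add(Add(-140, Mul(2, 30, Add(-2, 30))), 150), -38), Rational(1, 2)) = Pow(Add(Add(Add(-140, Mul(2, 30, 28)), 150), -38), Rational(1, 2)) = Pow(Add(Add(Add(-140, 1680), 150), -38), Rational(1, 2)) = Pow(Add(Add(1540, 150), -38), Rational(1, 2)) = Pow(Add(1690, -38), Rational(1, 2)) = Pow(1652, Rational(1, 2)) = Mul(2, Pow(413, Rational(1, 2)))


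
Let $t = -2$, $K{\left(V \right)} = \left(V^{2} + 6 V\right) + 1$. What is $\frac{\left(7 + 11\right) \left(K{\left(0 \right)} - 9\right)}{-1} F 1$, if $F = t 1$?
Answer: $-288$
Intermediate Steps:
$K{\left(V \right)} = 1 + V^{2} + 6 V$
$F = -2$ ($F = \left(-2\right) 1 = -2$)
$\frac{\left(7 + 11\right) \left(K{\left(0 \right)} - 9\right)}{-1} F 1 = \frac{\left(7 + 11\right) \left(\left(1 + 0^{2} + 6 \cdot 0\right) - 9\right)}{-1} \left(-2\right) 1 = 18 \left(\left(1 + 0 + 0\right) - 9\right) \left(-1\right) \left(-2\right) 1 = 18 \left(1 - 9\right) \left(-1\right) \left(-2\right) 1 = 18 \left(-8\right) \left(-1\right) \left(-2\right) 1 = \left(-144\right) \left(-1\right) \left(-2\right) 1 = 144 \left(-2\right) 1 = \left(-288\right) 1 = -288$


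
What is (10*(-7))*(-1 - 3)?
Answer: 280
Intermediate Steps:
(10*(-7))*(-1 - 3) = -70*(-4) = 280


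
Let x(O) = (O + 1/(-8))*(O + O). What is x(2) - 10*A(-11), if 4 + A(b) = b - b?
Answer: 95/2 ≈ 47.500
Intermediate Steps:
x(O) = 2*O*(-⅛ + O) (x(O) = (O - ⅛)*(2*O) = (-⅛ + O)*(2*O) = 2*O*(-⅛ + O))
A(b) = -4 (A(b) = -4 + (b - b) = -4 + 0 = -4)
x(2) - 10*A(-11) = (¼)*2*(-1 + 8*2) - 10*(-4) = (¼)*2*(-1 + 16) + 40 = (¼)*2*15 + 40 = 15/2 + 40 = 95/2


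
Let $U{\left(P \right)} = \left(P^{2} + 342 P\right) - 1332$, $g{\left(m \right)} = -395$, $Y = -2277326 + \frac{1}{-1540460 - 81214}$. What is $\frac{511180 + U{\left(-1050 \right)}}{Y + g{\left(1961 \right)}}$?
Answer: $- \frac{2032359697152}{3693720924955} \approx -0.55022$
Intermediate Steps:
$Y = - \frac{3693080363725}{1621674}$ ($Y = -2277326 + \frac{1}{-1621674} = -2277326 - \frac{1}{1621674} = - \frac{3693080363725}{1621674} \approx -2.2773 \cdot 10^{6}$)
$U{\left(P \right)} = -1332 + P^{2} + 342 P$
$\frac{511180 + U{\left(-1050 \right)}}{Y + g{\left(1961 \right)}} = \frac{511180 + \left(-1332 + \left(-1050\right)^{2} + 342 \left(-1050\right)\right)}{- \frac{3693080363725}{1621674} - 395} = \frac{511180 - -742068}{- \frac{3693720924955}{1621674}} = \left(511180 + 742068\right) \left(- \frac{1621674}{3693720924955}\right) = 1253248 \left(- \frac{1621674}{3693720924955}\right) = - \frac{2032359697152}{3693720924955}$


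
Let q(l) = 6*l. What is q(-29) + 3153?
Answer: 2979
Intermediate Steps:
q(-29) + 3153 = 6*(-29) + 3153 = -174 + 3153 = 2979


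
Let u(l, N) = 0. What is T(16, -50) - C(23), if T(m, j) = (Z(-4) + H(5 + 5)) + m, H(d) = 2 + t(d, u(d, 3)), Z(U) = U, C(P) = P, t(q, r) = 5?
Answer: -4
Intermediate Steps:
H(d) = 7 (H(d) = 2 + 5 = 7)
T(m, j) = 3 + m (T(m, j) = (-4 + 7) + m = 3 + m)
T(16, -50) - C(23) = (3 + 16) - 1*23 = 19 - 23 = -4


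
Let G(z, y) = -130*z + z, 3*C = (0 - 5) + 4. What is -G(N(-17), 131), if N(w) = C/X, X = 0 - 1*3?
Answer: 43/3 ≈ 14.333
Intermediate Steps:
X = -3 (X = 0 - 3 = -3)
C = -⅓ (C = ((0 - 5) + 4)/3 = (-5 + 4)/3 = (⅓)*(-1) = -⅓ ≈ -0.33333)
N(w) = ⅑ (N(w) = -⅓/(-3) = -⅓*(-⅓) = ⅑)
G(z, y) = -129*z
-G(N(-17), 131) = -(-129)/9 = -1*(-43/3) = 43/3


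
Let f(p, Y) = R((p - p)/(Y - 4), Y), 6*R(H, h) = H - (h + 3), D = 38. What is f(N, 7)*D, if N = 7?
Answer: -190/3 ≈ -63.333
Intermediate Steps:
R(H, h) = -½ - h/6 + H/6 (R(H, h) = (H - (h + 3))/6 = (H - (3 + h))/6 = (H + (-3 - h))/6 = (-3 + H - h)/6 = -½ - h/6 + H/6)
f(p, Y) = -½ - Y/6 (f(p, Y) = -½ - Y/6 + ((p - p)/(Y - 4))/6 = -½ - Y/6 + (0/(-4 + Y))/6 = -½ - Y/6 + (⅙)*0 = -½ - Y/6 + 0 = -½ - Y/6)
f(N, 7)*D = (-½ - ⅙*7)*38 = (-½ - 7/6)*38 = -5/3*38 = -190/3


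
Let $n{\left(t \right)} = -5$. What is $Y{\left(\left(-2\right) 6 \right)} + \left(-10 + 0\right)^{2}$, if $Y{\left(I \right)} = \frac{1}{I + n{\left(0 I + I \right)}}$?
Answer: $\frac{1699}{17} \approx 99.941$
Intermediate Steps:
$Y{\left(I \right)} = \frac{1}{-5 + I}$ ($Y{\left(I \right)} = \frac{1}{I - 5} = \frac{1}{-5 + I}$)
$Y{\left(\left(-2\right) 6 \right)} + \left(-10 + 0\right)^{2} = \frac{1}{-5 - 12} + \left(-10 + 0\right)^{2} = \frac{1}{-5 - 12} + \left(-10\right)^{2} = \frac{1}{-17} + 100 = - \frac{1}{17} + 100 = \frac{1699}{17}$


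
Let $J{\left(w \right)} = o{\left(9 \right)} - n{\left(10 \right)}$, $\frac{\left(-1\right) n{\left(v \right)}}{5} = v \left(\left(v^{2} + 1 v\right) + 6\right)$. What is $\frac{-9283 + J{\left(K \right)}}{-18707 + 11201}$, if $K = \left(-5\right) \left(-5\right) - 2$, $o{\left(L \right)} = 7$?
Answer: $\frac{1738}{3753} \approx 0.4631$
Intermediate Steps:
$n{\left(v \right)} = - 5 v \left(6 + v + v^{2}\right)$ ($n{\left(v \right)} = - 5 v \left(\left(v^{2} + 1 v\right) + 6\right) = - 5 v \left(\left(v^{2} + v\right) + 6\right) = - 5 v \left(\left(v + v^{2}\right) + 6\right) = - 5 v \left(6 + v + v^{2}\right)$)
$K = 23$ ($K = 25 - 2 = 23$)
$J{\left(w \right)} = 5807$ ($J{\left(w \right)} = 7 - \left(-5\right) 10 \left(6 + 10 + 10^{2}\right) = 7 - \left(-5\right) 10 \left(6 + 10 + 100\right) = 7 - \left(-5\right) 10 \cdot 116 = 7 - -5800 = 7 + 5800 = 5807$)
$\frac{-9283 + J{\left(K \right)}}{-18707 + 11201} = \frac{-9283 + 5807}{-18707 + 11201} = - \frac{3476}{-7506} = \left(-3476\right) \left(- \frac{1}{7506}\right) = \frac{1738}{3753}$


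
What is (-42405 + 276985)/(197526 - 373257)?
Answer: -234580/175731 ≈ -1.3349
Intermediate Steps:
(-42405 + 276985)/(197526 - 373257) = 234580/(-175731) = 234580*(-1/175731) = -234580/175731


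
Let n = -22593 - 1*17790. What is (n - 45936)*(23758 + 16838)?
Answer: -3504206124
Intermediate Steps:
n = -40383 (n = -22593 - 17790 = -40383)
(n - 45936)*(23758 + 16838) = (-40383 - 45936)*(23758 + 16838) = -86319*40596 = -3504206124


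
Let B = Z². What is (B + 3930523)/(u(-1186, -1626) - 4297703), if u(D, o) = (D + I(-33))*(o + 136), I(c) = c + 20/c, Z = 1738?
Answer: -229388511/81856169 ≈ -2.8023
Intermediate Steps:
B = 3020644 (B = 1738² = 3020644)
u(D, o) = (136 + o)*(-1109/33 + D) (u(D, o) = (D + (-33 + 20/(-33)))*(o + 136) = (D + (-33 + 20*(-1/33)))*(136 + o) = (D + (-33 - 20/33))*(136 + o) = (D - 1109/33)*(136 + o) = (-1109/33 + D)*(136 + o) = (136 + o)*(-1109/33 + D))
(B + 3930523)/(u(-1186, -1626) - 4297703) = (3020644 + 3930523)/((-150824/33 + 136*(-1186) - 1109/33*(-1626) - 1186*(-1626)) - 4297703) = 6951167/((-150824/33 - 161296 + 601078/11 + 1928436) - 4297703) = 6951167/(59968030/33 - 4297703) = 6951167/(-81856169/33) = 6951167*(-33/81856169) = -229388511/81856169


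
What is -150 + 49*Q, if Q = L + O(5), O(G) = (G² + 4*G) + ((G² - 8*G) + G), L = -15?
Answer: 830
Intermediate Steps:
O(G) = -3*G + 2*G² (O(G) = (G² + 4*G) + (G² - 7*G) = -3*G + 2*G²)
Q = 20 (Q = -15 + 5*(-3 + 2*5) = -15 + 5*(-3 + 10) = -15 + 5*7 = -15 + 35 = 20)
-150 + 49*Q = -150 + 49*20 = -150 + 980 = 830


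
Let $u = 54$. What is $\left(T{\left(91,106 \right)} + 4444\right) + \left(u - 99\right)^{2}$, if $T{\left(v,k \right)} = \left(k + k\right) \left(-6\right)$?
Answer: $5197$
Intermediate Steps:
$T{\left(v,k \right)} = - 12 k$ ($T{\left(v,k \right)} = 2 k \left(-6\right) = - 12 k$)
$\left(T{\left(91,106 \right)} + 4444\right) + \left(u - 99\right)^{2} = \left(\left(-12\right) 106 + 4444\right) + \left(54 - 99\right)^{2} = \left(-1272 + 4444\right) + \left(-45\right)^{2} = 3172 + 2025 = 5197$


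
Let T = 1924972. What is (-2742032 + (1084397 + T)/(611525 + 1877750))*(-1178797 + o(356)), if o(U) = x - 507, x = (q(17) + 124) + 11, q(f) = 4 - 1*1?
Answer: 8048596455274922546/2489275 ≈ 3.2333e+12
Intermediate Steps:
q(f) = 3 (q(f) = 4 - 1 = 3)
x = 138 (x = (3 + 124) + 11 = 127 + 11 = 138)
o(U) = -369 (o(U) = 138 - 507 = -369)
(-2742032 + (1084397 + T)/(611525 + 1877750))*(-1178797 + o(356)) = (-2742032 + (1084397 + 1924972)/(611525 + 1877750))*(-1178797 - 369) = (-2742032 + 3009369/2489275)*(-1179166) = -6825668697431/2489275*(-1179166) = 8048596455274922546/2489275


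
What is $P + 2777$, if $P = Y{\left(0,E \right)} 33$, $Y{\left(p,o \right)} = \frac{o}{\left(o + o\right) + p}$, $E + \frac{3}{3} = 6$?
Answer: $\frac{5587}{2} \approx 2793.5$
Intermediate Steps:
$E = 5$ ($E = -1 + 6 = 5$)
$Y{\left(p,o \right)} = \frac{o}{p + 2 o}$ ($Y{\left(p,o \right)} = \frac{o}{2 o + p} = \frac{o}{p + 2 o}$)
$P = \frac{33}{2}$ ($P = \frac{5}{0 + 2 \cdot 5} \cdot 33 = \frac{5}{0 + 10} \cdot 33 = \frac{5}{10} \cdot 33 = 5 \cdot \frac{1}{10} \cdot 33 = \frac{1}{2} \cdot 33 = \frac{33}{2} \approx 16.5$)
$P + 2777 = \frac{33}{2} + 2777 = \frac{5587}{2}$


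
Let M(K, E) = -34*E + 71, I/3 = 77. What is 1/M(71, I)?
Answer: -1/7783 ≈ -0.00012849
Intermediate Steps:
I = 231 (I = 3*77 = 231)
M(K, E) = 71 - 34*E
1/M(71, I) = 1/(71 - 34*231) = 1/(71 - 7854) = 1/(-7783) = -1/7783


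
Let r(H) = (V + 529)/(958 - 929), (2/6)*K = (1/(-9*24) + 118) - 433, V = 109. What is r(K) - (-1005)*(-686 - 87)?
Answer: -776843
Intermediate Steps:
K = -68041/72 (K = 3*((1/(-9*24) + 118) - 433) = 3*((1/(-216) + 118) - 433) = 3*((-1/216 + 118) - 433) = 3*(25487/216 - 433) = 3*(-68041/216) = -68041/72 ≈ -945.01)
r(H) = 22 (r(H) = (109 + 529)/(958 - 929) = 638/29 = 638*(1/29) = 22)
r(K) - (-1005)*(-686 - 87) = 22 - (-1005)*(-686 - 87) = 22 - (-1005)*(-773) = 22 - 1*776865 = 22 - 776865 = -776843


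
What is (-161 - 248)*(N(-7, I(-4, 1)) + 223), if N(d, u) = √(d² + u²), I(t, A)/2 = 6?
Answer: -91207 - 409*√193 ≈ -96889.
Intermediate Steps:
I(t, A) = 12 (I(t, A) = 2*6 = 12)
(-161 - 248)*(N(-7, I(-4, 1)) + 223) = (-161 - 248)*(√((-7)² + 12²) + 223) = -409*(√(49 + 144) + 223) = -409*(√193 + 223) = -409*(223 + √193) = -91207 - 409*√193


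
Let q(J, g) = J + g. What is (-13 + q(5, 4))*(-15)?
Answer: 60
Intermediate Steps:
(-13 + q(5, 4))*(-15) = (-13 + (5 + 4))*(-15) = (-13 + 9)*(-15) = -4*(-15) = 60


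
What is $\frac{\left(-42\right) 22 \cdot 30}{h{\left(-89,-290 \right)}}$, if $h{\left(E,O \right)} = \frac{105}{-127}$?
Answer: $33528$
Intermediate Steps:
$h{\left(E,O \right)} = - \frac{105}{127}$ ($h{\left(E,O \right)} = 105 \left(- \frac{1}{127}\right) = - \frac{105}{127}$)
$\frac{\left(-42\right) 22 \cdot 30}{h{\left(-89,-290 \right)}} = \frac{\left(-42\right) 22 \cdot 30}{- \frac{105}{127}} = \left(-924\right) 30 \left(- \frac{127}{105}\right) = \left(-27720\right) \left(- \frac{127}{105}\right) = 33528$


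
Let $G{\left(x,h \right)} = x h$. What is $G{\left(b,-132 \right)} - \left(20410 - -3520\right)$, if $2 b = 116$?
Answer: $-31586$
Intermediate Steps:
$b = 58$ ($b = \frac{1}{2} \cdot 116 = 58$)
$G{\left(x,h \right)} = h x$
$G{\left(b,-132 \right)} - \left(20410 - -3520\right) = \left(-132\right) 58 - \left(20410 - -3520\right) = -7656 - \left(20410 + 3520\right) = -7656 - 23930 = -31586$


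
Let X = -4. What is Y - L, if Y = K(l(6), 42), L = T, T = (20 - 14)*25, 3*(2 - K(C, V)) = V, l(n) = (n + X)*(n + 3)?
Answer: -162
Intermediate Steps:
l(n) = (-4 + n)*(3 + n) (l(n) = (n - 4)*(n + 3) = (-4 + n)*(3 + n))
K(C, V) = 2 - V/3
T = 150 (T = 6*25 = 150)
L = 150
Y = -12 (Y = 2 - ⅓*42 = 2 - 14 = -12)
Y - L = -12 - 1*150 = -12 - 150 = -162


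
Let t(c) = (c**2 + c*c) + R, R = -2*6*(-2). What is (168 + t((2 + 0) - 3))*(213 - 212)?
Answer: 194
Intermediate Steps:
R = 24 (R = -12*(-2) = 24)
t(c) = 24 + 2*c**2 (t(c) = (c**2 + c*c) + 24 = (c**2 + c**2) + 24 = 2*c**2 + 24 = 24 + 2*c**2)
(168 + t((2 + 0) - 3))*(213 - 212) = (168 + (24 + 2*((2 + 0) - 3)**2))*(213 - 212) = (168 + (24 + 2*(2 - 3)**2))*1 = (168 + (24 + 2*(-1)**2))*1 = (168 + (24 + 2*1))*1 = (168 + (24 + 2))*1 = (168 + 26)*1 = 194*1 = 194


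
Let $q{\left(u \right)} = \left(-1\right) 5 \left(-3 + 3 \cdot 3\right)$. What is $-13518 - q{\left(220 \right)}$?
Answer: $-13488$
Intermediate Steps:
$q{\left(u \right)} = -30$ ($q{\left(u \right)} = - 5 \left(-3 + 9\right) = \left(-5\right) 6 = -30$)
$-13518 - q{\left(220 \right)} = -13518 - -30 = -13518 + 30 = -13488$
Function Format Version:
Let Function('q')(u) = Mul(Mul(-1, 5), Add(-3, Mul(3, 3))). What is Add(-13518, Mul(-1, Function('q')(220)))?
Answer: -13488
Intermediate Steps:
Function('q')(u) = -30 (Function('q')(u) = Mul(-5, Add(-3, 9)) = Mul(-5, 6) = -30)
Add(-13518, Mul(-1, Function('q')(220))) = Add(-13518, Mul(-1, -30)) = Add(-13518, 30) = -13488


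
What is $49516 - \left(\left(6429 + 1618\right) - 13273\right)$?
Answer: $54742$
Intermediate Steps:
$49516 - \left(\left(6429 + 1618\right) - 13273\right) = 49516 - \left(8047 - 13273\right) = 49516 - -5226 = 49516 + 5226 = 54742$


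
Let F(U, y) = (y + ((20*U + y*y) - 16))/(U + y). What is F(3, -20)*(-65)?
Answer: 27560/17 ≈ 1621.2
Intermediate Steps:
F(U, y) = (-16 + y + y**2 + 20*U)/(U + y) (F(U, y) = (y + ((20*U + y**2) - 16))/(U + y) = (y + ((y**2 + 20*U) - 16))/(U + y) = (y + (-16 + y**2 + 20*U))/(U + y) = (-16 + y + y**2 + 20*U)/(U + y))
F(3, -20)*(-65) = ((-16 - 20 + (-20)**2 + 20*3)/(3 - 20))*(-65) = ((-16 - 20 + 400 + 60)/(-17))*(-65) = -1/17*424*(-65) = -424/17*(-65) = 27560/17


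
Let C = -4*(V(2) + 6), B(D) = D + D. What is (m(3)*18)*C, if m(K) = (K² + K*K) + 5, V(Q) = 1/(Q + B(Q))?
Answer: -10212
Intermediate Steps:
B(D) = 2*D
V(Q) = 1/(3*Q) (V(Q) = 1/(Q + 2*Q) = 1/(3*Q))
m(K) = 5 + 2*K² (m(K) = (K² + K²) + 5 = 2*K² + 5 = 5 + 2*K²)
C = -74/3 (C = -4*((⅓)/2 + 6) = -4*((⅓)*(½) + 6) = -4*(⅙ + 6) = -4*37/6 = -74/3 ≈ -24.667)
(m(3)*18)*C = ((5 + 2*3²)*18)*(-74/3) = ((5 + 2*9)*18)*(-74/3) = ((5 + 18)*18)*(-74/3) = (23*18)*(-74/3) = 414*(-74/3) = -10212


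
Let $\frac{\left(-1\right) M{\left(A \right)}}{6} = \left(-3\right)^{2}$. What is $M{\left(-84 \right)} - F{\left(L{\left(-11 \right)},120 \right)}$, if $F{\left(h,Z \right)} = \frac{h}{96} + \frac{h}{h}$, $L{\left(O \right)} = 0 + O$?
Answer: $- \frac{5269}{96} \approx -54.885$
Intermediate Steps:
$M{\left(A \right)} = -54$ ($M{\left(A \right)} = - 6 \left(-3\right)^{2} = \left(-6\right) 9 = -54$)
$L{\left(O \right)} = O$
$F{\left(h,Z \right)} = 1 + \frac{h}{96}$ ($F{\left(h,Z \right)} = h \frac{1}{96} + 1 = \frac{h}{96} + 1 = 1 + \frac{h}{96}$)
$M{\left(-84 \right)} - F{\left(L{\left(-11 \right)},120 \right)} = -54 - \left(1 + \frac{1}{96} \left(-11\right)\right) = -54 - \left(1 - \frac{11}{96}\right) = -54 - \frac{85}{96} = - \frac{5269}{96}$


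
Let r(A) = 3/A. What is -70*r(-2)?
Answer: 105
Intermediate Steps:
-70*r(-2) = -210/(-2) = -210*(-1)/2 = -70*(-3/2) = 105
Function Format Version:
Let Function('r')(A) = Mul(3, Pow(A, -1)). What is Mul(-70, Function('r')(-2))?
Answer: 105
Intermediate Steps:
Mul(-70, Function('r')(-2)) = Mul(-70, Mul(3, Pow(-2, -1))) = Mul(-70, Mul(3, Rational(-1, 2))) = Mul(-70, Rational(-3, 2)) = 105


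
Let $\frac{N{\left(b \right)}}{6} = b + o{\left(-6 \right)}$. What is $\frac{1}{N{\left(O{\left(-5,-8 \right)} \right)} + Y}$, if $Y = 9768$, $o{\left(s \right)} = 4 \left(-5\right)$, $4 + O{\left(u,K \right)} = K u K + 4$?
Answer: $\frac{1}{7728} \approx 0.0001294$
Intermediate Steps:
$O{\left(u,K \right)} = u K^{2}$ ($O{\left(u,K \right)} = -4 + \left(K u K + 4\right) = -4 + \left(u K^{2} + 4\right) = -4 + \left(4 + u K^{2}\right) = u K^{2}$)
$o{\left(s \right)} = -20$
$N{\left(b \right)} = -120 + 6 b$ ($N{\left(b \right)} = 6 \left(b - 20\right) = 6 \left(-20 + b\right) = -120 + 6 b$)
$\frac{1}{N{\left(O{\left(-5,-8 \right)} \right)} + Y} = \frac{1}{\left(-120 + 6 \left(- 5 \left(-8\right)^{2}\right)\right) + 9768} = \frac{1}{\left(-120 + 6 \left(\left(-5\right) 64\right)\right) + 9768} = \frac{1}{\left(-120 + 6 \left(-320\right)\right) + 9768} = \frac{1}{\left(-120 - 1920\right) + 9768} = \frac{1}{-2040 + 9768} = \frac{1}{7728}$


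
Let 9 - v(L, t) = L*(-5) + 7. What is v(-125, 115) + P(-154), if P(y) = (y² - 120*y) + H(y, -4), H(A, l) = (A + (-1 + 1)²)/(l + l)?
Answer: 166369/4 ≈ 41592.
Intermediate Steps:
H(A, l) = A/(2*l) (H(A, l) = (A + 0²)/((2*l)) = (A + 0)*(1/(2*l)) = A*(1/(2*l)) = A/(2*l))
v(L, t) = 2 + 5*L (v(L, t) = 9 - (L*(-5) + 7) = 9 - (-5*L + 7) = 9 - (7 - 5*L) = 9 + (-7 + 5*L) = 2 + 5*L)
P(y) = y² - 961*y/8 (P(y) = (y² - 120*y) + (½)*y/(-4) = (y² - 120*y) + (½)*y*(-¼) = (y² - 120*y) - y/8 = y² - 961*y/8)
v(-125, 115) + P(-154) = (2 + 5*(-125)) + (⅛)*(-154)*(-961 + 8*(-154)) = (2 - 625) + (⅛)*(-154)*(-961 - 1232) = -623 + (⅛)*(-154)*(-2193) = -623 + 168861/4 = 166369/4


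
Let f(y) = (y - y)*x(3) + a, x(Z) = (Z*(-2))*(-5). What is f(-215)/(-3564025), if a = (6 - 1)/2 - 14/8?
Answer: -3/14256100 ≈ -2.1044e-7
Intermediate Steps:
a = ¾ (a = 5*(½) - 14*⅛ = 5/2 - 7/4 = ¾ ≈ 0.75000)
x(Z) = 10*Z (x(Z) = -2*Z*(-5) = 10*Z)
f(y) = ¾ (f(y) = (y - y)*(10*3) + ¾ = 0*30 + ¾ = 0 + ¾ = ¾)
f(-215)/(-3564025) = (¾)/(-3564025) = (¾)*(-1/3564025) = -3/14256100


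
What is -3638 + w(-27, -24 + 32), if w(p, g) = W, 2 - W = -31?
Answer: -3605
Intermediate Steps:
W = 33 (W = 2 - 1*(-31) = 2 + 31 = 33)
w(p, g) = 33
-3638 + w(-27, -24 + 32) = -3638 + 33 = -3605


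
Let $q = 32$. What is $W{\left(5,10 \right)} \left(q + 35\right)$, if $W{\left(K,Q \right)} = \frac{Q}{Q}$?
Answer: $67$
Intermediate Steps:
$W{\left(K,Q \right)} = 1$
$W{\left(5,10 \right)} \left(q + 35\right) = 1 \left(32 + 35\right) = 1 \cdot 67 = 67$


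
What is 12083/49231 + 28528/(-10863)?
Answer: -1273204339/534796353 ≈ -2.3807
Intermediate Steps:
12083/49231 + 28528/(-10863) = 12083*(1/49231) + 28528*(-1/10863) = 12083/49231 - 28528/10863 = -1273204339/534796353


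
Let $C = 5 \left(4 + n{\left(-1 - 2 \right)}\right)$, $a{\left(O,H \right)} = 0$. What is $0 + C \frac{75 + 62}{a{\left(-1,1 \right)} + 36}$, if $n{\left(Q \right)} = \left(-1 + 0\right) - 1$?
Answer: $\frac{685}{18} \approx 38.056$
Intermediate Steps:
$n{\left(Q \right)} = -2$ ($n{\left(Q \right)} = -1 - 1 = -2$)
$C = 10$ ($C = 5 \left(4 - 2\right) = 5 \cdot 2 = 10$)
$0 + C \frac{75 + 62}{a{\left(-1,1 \right)} + 36} = 0 + 10 \frac{75 + 62}{0 + 36} = 0 + 10 \cdot \frac{137}{36} = 0 + \frac{685}{18} = \frac{685}{18}$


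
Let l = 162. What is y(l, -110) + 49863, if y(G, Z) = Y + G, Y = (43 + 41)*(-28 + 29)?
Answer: 50109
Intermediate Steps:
Y = 84 (Y = 84*1 = 84)
y(G, Z) = 84 + G
y(l, -110) + 49863 = (84 + 162) + 49863 = 246 + 49863 = 50109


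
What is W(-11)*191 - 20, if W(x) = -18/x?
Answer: 3218/11 ≈ 292.55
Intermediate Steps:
W(-11)*191 - 20 = -18/(-11)*191 - 20 = -18*(-1/11)*191 - 20 = (18/11)*191 - 20 = 3438/11 - 20 = 3218/11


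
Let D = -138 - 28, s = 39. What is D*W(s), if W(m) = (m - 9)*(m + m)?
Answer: -388440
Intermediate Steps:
W(m) = 2*m*(-9 + m) (W(m) = (-9 + m)*(2*m) = 2*m*(-9 + m))
D = -166
D*W(s) = -332*39*(-9 + 39) = -332*39*30 = -166*2340 = -388440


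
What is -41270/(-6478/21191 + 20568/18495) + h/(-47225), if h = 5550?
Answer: -5092393566777711/99501777257 ≈ -51179.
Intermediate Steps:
-41270/(-6478/21191 + 20568/18495) + h/(-47225) = -41270/(-6478/21191 + 20568/18495) + 5550/(-47225) = -41270/(-6478*1/21191 + 20568*(1/18495)) + 5550*(-1/47225) = -41270/(-6478/21191 + 6856/6165) - 222/1889 = -41270/105348626/130642515 - 222/1889 = -41270*130642515/105348626 - 222/1889 = -2695808297025/52674313 - 222/1889 = -5092393566777711/99501777257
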